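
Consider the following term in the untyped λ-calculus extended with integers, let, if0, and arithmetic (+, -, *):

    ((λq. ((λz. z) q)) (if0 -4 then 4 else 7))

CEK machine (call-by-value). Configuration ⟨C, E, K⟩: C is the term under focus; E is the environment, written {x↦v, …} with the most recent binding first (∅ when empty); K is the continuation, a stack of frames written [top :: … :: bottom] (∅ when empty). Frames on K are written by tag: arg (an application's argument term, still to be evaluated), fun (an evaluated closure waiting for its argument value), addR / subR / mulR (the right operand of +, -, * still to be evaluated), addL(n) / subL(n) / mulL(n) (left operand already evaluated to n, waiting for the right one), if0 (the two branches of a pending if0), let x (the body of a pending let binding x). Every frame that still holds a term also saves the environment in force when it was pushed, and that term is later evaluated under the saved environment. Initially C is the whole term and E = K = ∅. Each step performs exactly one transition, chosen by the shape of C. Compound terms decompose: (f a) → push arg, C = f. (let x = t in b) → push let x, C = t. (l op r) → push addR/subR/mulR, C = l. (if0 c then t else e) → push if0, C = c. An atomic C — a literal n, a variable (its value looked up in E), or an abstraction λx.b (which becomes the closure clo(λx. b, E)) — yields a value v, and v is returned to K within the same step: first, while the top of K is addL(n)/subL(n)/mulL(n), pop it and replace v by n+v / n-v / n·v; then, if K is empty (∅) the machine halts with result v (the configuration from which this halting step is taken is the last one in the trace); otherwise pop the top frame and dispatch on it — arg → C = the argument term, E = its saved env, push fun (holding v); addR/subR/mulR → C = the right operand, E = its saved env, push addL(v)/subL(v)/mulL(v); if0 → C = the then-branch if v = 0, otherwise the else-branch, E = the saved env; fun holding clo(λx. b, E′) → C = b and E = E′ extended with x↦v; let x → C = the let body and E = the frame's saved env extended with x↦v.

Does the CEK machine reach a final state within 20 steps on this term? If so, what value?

Answer: 7

Machine steps:
step 0: [C=((λq. ((λz. z) q)) (if0 -4 then 4 else 7)) | E=∅ | K=∅]
step 1: [C=(λq. ((λz. z) q)) | E=∅ | K=[arg]]
step 2: [C=(if0 -4 then 4 else 7) | E=∅ | K=[fun]]
step 3: [C=-4 | E=∅ | K=[if0 :: fun]]
step 4: [C=7 | E=∅ | K=[fun]]
step 5: [C=((λz. z) q) | E={q↦7} | K=∅]
step 6: [C=(λz. z) | E={q↦7} | K=[arg]]
step 7: [C=q | E={q↦7} | K=[fun]]
step 8: [C=z | E={z↦7, q↦7} | K=∅]
→ final value 7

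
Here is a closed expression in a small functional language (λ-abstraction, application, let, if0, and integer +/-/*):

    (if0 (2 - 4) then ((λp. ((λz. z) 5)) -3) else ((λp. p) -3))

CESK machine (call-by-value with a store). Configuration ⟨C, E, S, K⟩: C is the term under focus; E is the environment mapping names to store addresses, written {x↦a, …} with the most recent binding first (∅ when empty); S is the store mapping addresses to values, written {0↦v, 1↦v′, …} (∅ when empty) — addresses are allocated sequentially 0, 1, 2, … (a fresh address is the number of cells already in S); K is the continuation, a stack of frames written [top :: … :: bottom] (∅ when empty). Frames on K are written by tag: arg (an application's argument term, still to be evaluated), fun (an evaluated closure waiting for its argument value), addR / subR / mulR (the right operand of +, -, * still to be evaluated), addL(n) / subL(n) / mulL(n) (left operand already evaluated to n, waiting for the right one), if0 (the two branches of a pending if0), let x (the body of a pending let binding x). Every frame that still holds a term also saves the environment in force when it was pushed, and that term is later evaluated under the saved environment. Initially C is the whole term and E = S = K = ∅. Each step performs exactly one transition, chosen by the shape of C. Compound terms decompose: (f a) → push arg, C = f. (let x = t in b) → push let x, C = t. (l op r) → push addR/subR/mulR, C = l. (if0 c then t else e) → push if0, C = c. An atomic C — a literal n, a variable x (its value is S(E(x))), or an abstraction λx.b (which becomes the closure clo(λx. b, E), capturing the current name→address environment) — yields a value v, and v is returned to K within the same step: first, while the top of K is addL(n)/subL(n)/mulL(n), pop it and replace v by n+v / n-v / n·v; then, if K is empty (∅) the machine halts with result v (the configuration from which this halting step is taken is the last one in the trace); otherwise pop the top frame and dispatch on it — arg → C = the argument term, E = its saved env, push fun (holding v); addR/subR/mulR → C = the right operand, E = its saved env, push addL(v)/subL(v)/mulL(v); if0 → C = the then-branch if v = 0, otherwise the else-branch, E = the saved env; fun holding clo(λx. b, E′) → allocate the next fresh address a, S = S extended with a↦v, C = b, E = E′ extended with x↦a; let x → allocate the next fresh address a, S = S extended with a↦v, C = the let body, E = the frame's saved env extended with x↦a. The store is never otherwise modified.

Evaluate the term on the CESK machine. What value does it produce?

Answer: -3

Derivation:
t=0: <C=(if0 (2 - 4) then ((λp. ((λz. z) 5)) -3) else ((λp. p) -3)), E=∅, S=∅, K=∅>
t=1: <C=(2 - 4), E=∅, S=∅, K=[if0]>
t=2: <C=2, E=∅, S=∅, K=[subR :: if0]>
t=3: <C=4, E=∅, S=∅, K=[subL(2) :: if0]>
t=4: <C=((λp. p) -3), E=∅, S=∅, K=∅>
t=5: <C=(λp. p), E=∅, S=∅, K=[arg]>
t=6: <C=-3, E=∅, S=∅, K=[fun]>
t=7: <C=p, E={p↦0}, S={0↦-3}, K=∅>
→ final value -3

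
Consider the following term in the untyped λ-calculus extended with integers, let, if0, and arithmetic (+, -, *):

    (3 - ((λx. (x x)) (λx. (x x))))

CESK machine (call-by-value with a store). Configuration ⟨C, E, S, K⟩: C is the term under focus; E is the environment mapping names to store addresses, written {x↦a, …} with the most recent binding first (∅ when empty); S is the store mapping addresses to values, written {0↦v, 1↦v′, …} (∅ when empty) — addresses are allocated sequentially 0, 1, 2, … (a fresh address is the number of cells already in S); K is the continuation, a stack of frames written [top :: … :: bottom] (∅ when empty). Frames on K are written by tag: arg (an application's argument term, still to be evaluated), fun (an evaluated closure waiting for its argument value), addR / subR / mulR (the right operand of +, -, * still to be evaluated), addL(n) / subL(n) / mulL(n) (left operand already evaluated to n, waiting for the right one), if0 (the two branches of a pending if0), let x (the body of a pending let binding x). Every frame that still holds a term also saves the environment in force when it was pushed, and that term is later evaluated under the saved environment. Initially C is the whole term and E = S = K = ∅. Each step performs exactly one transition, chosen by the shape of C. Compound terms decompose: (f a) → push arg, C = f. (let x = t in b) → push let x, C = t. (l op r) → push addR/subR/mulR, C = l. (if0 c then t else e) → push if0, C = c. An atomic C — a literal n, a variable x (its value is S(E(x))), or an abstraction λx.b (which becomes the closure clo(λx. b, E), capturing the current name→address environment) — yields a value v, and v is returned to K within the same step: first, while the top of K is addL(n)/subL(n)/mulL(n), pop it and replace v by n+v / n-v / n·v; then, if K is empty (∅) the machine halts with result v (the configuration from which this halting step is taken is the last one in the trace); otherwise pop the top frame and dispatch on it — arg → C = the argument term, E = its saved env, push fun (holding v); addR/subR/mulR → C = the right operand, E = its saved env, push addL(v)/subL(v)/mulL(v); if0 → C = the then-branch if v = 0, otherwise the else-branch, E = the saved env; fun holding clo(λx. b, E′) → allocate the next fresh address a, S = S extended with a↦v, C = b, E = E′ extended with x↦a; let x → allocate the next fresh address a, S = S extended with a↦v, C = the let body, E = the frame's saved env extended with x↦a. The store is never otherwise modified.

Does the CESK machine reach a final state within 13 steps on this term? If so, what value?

Answer: DIVERGES (no final state within 13 steps)

Machine steps:
step 0: <C=(3 - ((λx. (x x)) (λx. (x x)))), E=∅, S=∅, K=∅>
step 1: <C=3, E=∅, S=∅, K=[subR]>
step 2: <C=((λx. (x x)) (λx. (x x))), E=∅, S=∅, K=[subL(3)]>
step 3: <C=(λx. (x x)), E=∅, S=∅, K=[arg :: subL(3)]>
step 4: <C=(λx. (x x)), E=∅, S=∅, K=[fun :: subL(3)]>
step 5: <C=(x x), E={x↦0}, S={0↦clo(λx. (x x), ∅)}, K=[subL(3)]>
step 6: <C=x, E={x↦0}, S={0↦clo(λx. (x x), ∅)}, K=[arg :: subL(3)]>
step 7: <C=x, E={x↦0}, S={0↦clo(λx. (x x), ∅)}, K=[fun :: subL(3)]>
step 8: <C=(x x), E={x↦1}, S={0↦clo(λx. (x x), ∅), 1↦clo(λx. (x x), ∅)}, K=[subL(3)]>
step 9: <C=x, E={x↦1}, S={0↦clo(λx. (x x), ∅), 1↦clo(λx. (x x), ∅)}, K=[arg :: subL(3)]>
step 10: <C=x, E={x↦1}, S={0↦clo(λx. (x x), ∅), 1↦clo(λx. (x x), ∅)}, K=[fun :: subL(3)]>
step 11: <C=(x x), E={x↦2}, S={0↦clo(λx. (x x), ∅), 1↦clo(λx. (x x), ∅), 2↦clo(λx. (x x), ∅)}, K=[subL(3)]>
step 12: <C=x, E={x↦2}, S={0↦clo(λx. (x x), ∅), 1↦clo(λx. (x x), ∅), 2↦clo(λx. (x x), ∅)}, K=[arg :: subL(3)]>
step 13: <C=x, E={x↦2}, S={0↦clo(λx. (x x), ∅), 1↦clo(λx. (x x), ∅), 2↦clo(λx. (x x), ∅)}, K=[fun :: subL(3)]>
→ 13 transitions taken and the configuration is still not final: no result within 13 steps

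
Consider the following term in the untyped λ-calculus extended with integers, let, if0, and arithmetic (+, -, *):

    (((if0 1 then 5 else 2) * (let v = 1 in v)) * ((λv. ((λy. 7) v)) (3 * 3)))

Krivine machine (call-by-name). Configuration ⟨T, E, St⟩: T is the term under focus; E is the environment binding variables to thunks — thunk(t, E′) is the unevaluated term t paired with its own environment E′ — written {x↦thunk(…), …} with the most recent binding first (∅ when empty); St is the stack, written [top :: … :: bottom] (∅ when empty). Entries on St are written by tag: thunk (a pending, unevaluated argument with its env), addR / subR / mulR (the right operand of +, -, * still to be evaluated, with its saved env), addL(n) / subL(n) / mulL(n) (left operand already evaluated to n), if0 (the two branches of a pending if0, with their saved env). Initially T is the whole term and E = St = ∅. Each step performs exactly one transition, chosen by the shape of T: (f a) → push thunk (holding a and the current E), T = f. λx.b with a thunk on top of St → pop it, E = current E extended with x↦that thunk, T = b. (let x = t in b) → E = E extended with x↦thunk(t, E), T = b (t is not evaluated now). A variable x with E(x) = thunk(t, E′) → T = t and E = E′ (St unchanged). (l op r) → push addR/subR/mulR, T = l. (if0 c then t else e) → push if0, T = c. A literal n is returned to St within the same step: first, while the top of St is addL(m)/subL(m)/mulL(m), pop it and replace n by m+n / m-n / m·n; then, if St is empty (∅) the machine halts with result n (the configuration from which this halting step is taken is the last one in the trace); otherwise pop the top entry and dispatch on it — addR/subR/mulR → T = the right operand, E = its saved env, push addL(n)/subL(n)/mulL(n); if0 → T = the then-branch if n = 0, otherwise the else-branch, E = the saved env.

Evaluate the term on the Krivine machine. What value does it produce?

Answer: 14

Derivation:
0. ⟨T=(((if0 1 then 5 else 2) * (let v = 1 in v)) * ((λv. ((λy. 7) v)) (3 * 3))); E=∅; St=∅⟩
1. ⟨T=((if0 1 then 5 else 2) * (let v = 1 in v)); E=∅; St=[mulR]⟩
2. ⟨T=(if0 1 then 5 else 2); E=∅; St=[mulR :: mulR]⟩
3. ⟨T=1; E=∅; St=[if0 :: mulR :: mulR]⟩
4. ⟨T=2; E=∅; St=[mulR :: mulR]⟩
5. ⟨T=(let v = 1 in v); E=∅; St=[mulL(2) :: mulR]⟩
6. ⟨T=v; E={v↦thunk(1, ∅)}; St=[mulL(2) :: mulR]⟩
7. ⟨T=1; E=∅; St=[mulL(2) :: mulR]⟩
8. ⟨T=((λv. ((λy. 7) v)) (3 * 3)); E=∅; St=[mulL(2)]⟩
9. ⟨T=(λv. ((λy. 7) v)); E=∅; St=[thunk :: mulL(2)]⟩
10. ⟨T=((λy. 7) v); E={v↦thunk((3 * 3), ∅)}; St=[mulL(2)]⟩
11. ⟨T=(λy. 7); E={v↦thunk((3 * 3), ∅)}; St=[thunk :: mulL(2)]⟩
12. ⟨T=7; E={y↦thunk(v, {v↦thunk((3 * 3), ∅)}), v↦thunk((3 * 3), ∅)}; St=[mulL(2)]⟩
→ final value 14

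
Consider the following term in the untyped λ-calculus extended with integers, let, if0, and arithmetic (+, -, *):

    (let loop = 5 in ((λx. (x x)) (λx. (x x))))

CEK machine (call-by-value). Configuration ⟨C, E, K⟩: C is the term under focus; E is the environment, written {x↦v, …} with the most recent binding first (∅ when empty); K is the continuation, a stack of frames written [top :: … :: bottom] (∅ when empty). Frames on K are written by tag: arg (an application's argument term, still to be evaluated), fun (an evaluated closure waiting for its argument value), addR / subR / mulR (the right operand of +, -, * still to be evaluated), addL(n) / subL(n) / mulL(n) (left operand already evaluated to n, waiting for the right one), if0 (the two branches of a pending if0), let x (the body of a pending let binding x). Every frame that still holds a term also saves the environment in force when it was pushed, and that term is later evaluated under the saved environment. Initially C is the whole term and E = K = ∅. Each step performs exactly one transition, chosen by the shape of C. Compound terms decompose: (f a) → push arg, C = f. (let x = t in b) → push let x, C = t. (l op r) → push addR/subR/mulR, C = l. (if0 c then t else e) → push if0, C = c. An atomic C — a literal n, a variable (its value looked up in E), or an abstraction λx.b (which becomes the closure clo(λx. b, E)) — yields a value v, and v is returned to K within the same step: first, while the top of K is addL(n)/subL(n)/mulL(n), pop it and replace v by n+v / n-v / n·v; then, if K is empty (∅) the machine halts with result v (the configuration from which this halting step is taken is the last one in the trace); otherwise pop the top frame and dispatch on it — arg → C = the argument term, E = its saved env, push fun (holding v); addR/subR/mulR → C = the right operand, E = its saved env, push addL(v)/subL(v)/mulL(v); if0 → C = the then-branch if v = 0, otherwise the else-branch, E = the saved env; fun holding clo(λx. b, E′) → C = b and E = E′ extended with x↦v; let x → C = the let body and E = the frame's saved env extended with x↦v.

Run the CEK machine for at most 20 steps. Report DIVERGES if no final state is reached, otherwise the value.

t=0: <C=(let loop = 5 in ((λx. (x x)) (λx. (x x)))), E=∅, K=∅>
t=1: <C=5, E=∅, K=[let loop]>
t=2: <C=((λx. (x x)) (λx. (x x))), E={loop↦5}, K=∅>
t=3: <C=(λx. (x x)), E={loop↦5}, K=[arg]>
t=4: <C=(λx. (x x)), E={loop↦5}, K=[fun]>
t=5: <C=(x x), E={x↦clo(λx. (x x), {loop↦5}), loop↦5}, K=∅>
t=6: <C=x, E={x↦clo(λx. (x x), {loop↦5}), loop↦5}, K=[arg]>
t=7: <C=x, E={x↦clo(λx. (x x), {loop↦5}), loop↦5}, K=[fun]>
… configuration repeats with period 3 (steps 5–7 recur indefinitely) …

Answer: DIVERGES (no final state within 20 steps)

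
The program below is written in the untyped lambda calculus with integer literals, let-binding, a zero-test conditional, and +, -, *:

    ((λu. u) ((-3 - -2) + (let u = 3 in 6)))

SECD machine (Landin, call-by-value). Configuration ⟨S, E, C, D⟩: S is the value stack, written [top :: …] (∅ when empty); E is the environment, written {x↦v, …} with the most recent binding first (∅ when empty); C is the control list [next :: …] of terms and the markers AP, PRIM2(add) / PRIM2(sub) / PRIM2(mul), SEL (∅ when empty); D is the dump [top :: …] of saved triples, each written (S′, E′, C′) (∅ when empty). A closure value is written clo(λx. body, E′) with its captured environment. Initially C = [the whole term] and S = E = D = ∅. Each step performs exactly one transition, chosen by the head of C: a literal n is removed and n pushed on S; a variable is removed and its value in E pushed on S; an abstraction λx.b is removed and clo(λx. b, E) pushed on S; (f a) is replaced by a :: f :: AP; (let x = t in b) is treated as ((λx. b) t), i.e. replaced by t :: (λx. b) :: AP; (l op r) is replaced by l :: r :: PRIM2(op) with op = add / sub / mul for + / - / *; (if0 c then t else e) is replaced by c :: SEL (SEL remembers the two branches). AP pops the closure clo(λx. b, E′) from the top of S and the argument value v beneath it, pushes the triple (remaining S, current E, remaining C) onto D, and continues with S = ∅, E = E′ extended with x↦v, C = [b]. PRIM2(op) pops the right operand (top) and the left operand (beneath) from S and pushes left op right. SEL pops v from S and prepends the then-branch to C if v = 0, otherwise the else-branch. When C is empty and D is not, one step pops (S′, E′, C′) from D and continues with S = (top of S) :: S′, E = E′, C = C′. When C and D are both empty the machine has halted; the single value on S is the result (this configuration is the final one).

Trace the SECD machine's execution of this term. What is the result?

[0] <S=∅, E=∅, C=[((λu. u) ((-3 - -2) + (let u = 3 in 6)))], D=∅>
[1] <S=∅, E=∅, C=[((-3 - -2) + (let u = 3 in 6)) :: (λu. u) :: AP], D=∅>
[2] <S=∅, E=∅, C=[(-3 - -2) :: (let u = 3 in 6) :: PRIM2(add) :: (λu. u) :: AP], D=∅>
[3] <S=∅, E=∅, C=[-3 :: -2 :: PRIM2(sub) :: (let u = 3 in 6) :: PRIM2(add) :: (λu. u) :: AP], D=∅>
[4] <S=[-3], E=∅, C=[-2 :: PRIM2(sub) :: (let u = 3 in 6) :: PRIM2(add) :: (λu. u) :: AP], D=∅>
[5] <S=[-2 :: -3], E=∅, C=[PRIM2(sub) :: (let u = 3 in 6) :: PRIM2(add) :: (λu. u) :: AP], D=∅>
[6] <S=[-1], E=∅, C=[(let u = 3 in 6) :: PRIM2(add) :: (λu. u) :: AP], D=∅>
[7] <S=[-1], E=∅, C=[3 :: (λu. 6) :: AP :: PRIM2(add) :: (λu. u) :: AP], D=∅>
[8] <S=[3 :: -1], E=∅, C=[(λu. 6) :: AP :: PRIM2(add) :: (λu. u) :: AP], D=∅>
[9] <S=[clo(λu. 6, ∅) :: 3 :: -1], E=∅, C=[AP :: PRIM2(add) :: (λu. u) :: AP], D=∅>
[10] <S=∅, E={u↦3}, C=[6], D=[([-1], ∅, [PRIM2(add) :: (λu. u) :: AP])]>
[11] <S=[6], E={u↦3}, C=∅, D=[([-1], ∅, [PRIM2(add) :: (λu. u) :: AP])]>
[12] <S=[6 :: -1], E=∅, C=[PRIM2(add) :: (λu. u) :: AP], D=∅>
[13] <S=[5], E=∅, C=[(λu. u) :: AP], D=∅>
[14] <S=[clo(λu. u, ∅) :: 5], E=∅, C=[AP], D=∅>
[15] <S=∅, E={u↦5}, C=[u], D=[(∅, ∅, ∅)]>
[16] <S=[5], E={u↦5}, C=∅, D=[(∅, ∅, ∅)]>
[17] <S=[5], E=∅, C=∅, D=∅>
→ final value 5

Answer: 5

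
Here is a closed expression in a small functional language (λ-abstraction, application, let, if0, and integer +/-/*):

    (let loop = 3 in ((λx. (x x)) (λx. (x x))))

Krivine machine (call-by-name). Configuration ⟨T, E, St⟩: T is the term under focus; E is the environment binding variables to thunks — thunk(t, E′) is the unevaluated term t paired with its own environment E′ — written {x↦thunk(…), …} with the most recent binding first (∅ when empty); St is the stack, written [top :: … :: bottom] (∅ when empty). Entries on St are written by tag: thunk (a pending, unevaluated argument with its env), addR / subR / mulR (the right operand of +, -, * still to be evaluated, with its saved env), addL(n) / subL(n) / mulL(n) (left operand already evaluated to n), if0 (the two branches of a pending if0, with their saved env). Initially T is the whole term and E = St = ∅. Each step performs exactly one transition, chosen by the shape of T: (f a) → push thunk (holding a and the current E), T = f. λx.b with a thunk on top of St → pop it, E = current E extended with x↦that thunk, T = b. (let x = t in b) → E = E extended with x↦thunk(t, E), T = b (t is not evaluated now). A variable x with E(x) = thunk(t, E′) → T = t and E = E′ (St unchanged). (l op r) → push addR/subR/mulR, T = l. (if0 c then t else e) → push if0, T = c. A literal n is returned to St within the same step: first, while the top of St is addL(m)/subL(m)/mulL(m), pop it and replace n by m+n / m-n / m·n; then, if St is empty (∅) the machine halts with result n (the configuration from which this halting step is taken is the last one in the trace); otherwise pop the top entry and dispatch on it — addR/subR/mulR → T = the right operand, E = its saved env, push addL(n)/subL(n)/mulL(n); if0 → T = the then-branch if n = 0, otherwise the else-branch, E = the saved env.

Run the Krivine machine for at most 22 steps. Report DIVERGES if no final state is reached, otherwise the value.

t=0: ⟨T=(let loop = 3 in ((λx. (x x)) (λx. (x x)))); E=∅; St=∅⟩
t=1: ⟨T=((λx. (x x)) (λx. (x x))); E={loop↦thunk(3, ∅)}; St=∅⟩
t=2: ⟨T=(λx. (x x)); E={loop↦thunk(3, ∅)}; St=[thunk]⟩
t=3: ⟨T=(x x); E={x↦thunk((λx. (x x)), {loop↦thunk(3, ∅)}), loop↦thunk(3, ∅)}; St=∅⟩
t=4: ⟨T=x; E={x↦thunk((λx. (x x)), {loop↦thunk(3, ∅)}), loop↦thunk(3, ∅)}; St=[thunk]⟩
t=5: ⟨T=(λx. (x x)); E={loop↦thunk(3, ∅)}; St=[thunk]⟩
t=6: ⟨T=(x x); E={x↦thunk(x, {x↦thunk((λx. (x x)), {loop↦thunk(3, ∅)}), loop↦thunk(3, ∅)}), loop↦thunk(3, ∅)}; St=∅⟩
t=7: ⟨T=x; E={x↦thunk(x, {x↦thunk((λx. (x x)), {loop↦thunk(3, ∅)}), loop↦thunk(3, ∅)}), loop↦thunk(3, ∅)}; St=[thunk]⟩
t=8: ⟨T=x; E={x↦thunk((λx. (x x)), {loop↦thunk(3, ∅)}), loop↦thunk(3, ∅)}; St=[thunk]⟩
t=9: ⟨T=(λx. (x x)); E={loop↦thunk(3, ∅)}; St=[thunk]⟩
t=10: ⟨T=(x x); E={x↦thunk(x, {x↦thunk(x, {x↦thunk((λx. (x x)), {loop↦thunk(3, ∅)}), loop↦thunk(3, ∅)}), loop↦thunk(3, ∅)}), loop↦thunk(3, ∅)}; St=∅⟩
t=11: ⟨T=x; E={x↦thunk(x, {x↦thunk(x, {x↦thunk((λx. (x x)), {loop↦thunk(3, ∅)}), loop↦thunk(3, ∅)}), loop↦thunk(3, ∅)}), loop↦thunk(3, ∅)}; St=[thunk]⟩
t=12: ⟨T=x; E={x↦thunk(x, {x↦thunk((λx. (x x)), {loop↦thunk(3, ∅)}), loop↦thunk(3, ∅)}), loop↦thunk(3, ∅)}; St=[thunk]⟩
t=13: ⟨T=x; E={x↦thunk((λx. (x x)), {loop↦thunk(3, ∅)}), loop↦thunk(3, ∅)}; St=[thunk]⟩
t=14: ⟨T=(λx. (x x)); E={loop↦thunk(3, ∅)}; St=[thunk]⟩
t=15: ⟨T=(x x); E={x↦thunk(x, {x↦thunk(x, {x↦thunk(x, {x↦thunk((λx. (x x)), {loop↦thunk(3, ∅)}), loop↦thunk(3, ∅)}), loop↦thunk(3, ∅)}), loop↦thunk(3, ∅)}), loop↦thunk(3, ∅)}; St=∅⟩
t=16: ⟨T=x; E={x↦thunk(x, {x↦thunk(x, {x↦thunk(x, {x↦thunk((λx. (x x)), {loop↦thunk(3, ∅)}), loop↦thunk(3, ∅)}), loop↦thunk(3, ∅)}), loop↦thunk(3, ∅)}), loop↦thunk(3, ∅)}; St=[thunk]⟩
t=17: ⟨T=x; E={x↦thunk(x, {x↦thunk(x, {x↦thunk((λx. (x x)), {loop↦thunk(3, ∅)}), loop↦thunk(3, ∅)}), loop↦thunk(3, ∅)}), loop↦thunk(3, ∅)}; St=[thunk]⟩
t=18: ⟨T=x; E={x↦thunk(x, {x↦thunk((λx. (x x)), {loop↦thunk(3, ∅)}), loop↦thunk(3, ∅)}), loop↦thunk(3, ∅)}; St=[thunk]⟩
t=19: ⟨T=x; E={x↦thunk((λx. (x x)), {loop↦thunk(3, ∅)}), loop↦thunk(3, ∅)}; St=[thunk]⟩
t=20: ⟨T=(λx. (x x)); E={loop↦thunk(3, ∅)}; St=[thunk]⟩
t=21: ⟨T=(x x); E={x↦thunk(x, {x↦thunk(x, {x↦thunk(x, {x↦thunk(x, {x↦thunk((λx. (x x)), {loop↦thunk(3, ∅)}), loop↦thunk(3, ∅)}), loop↦thunk(3, ∅)}), loop↦thunk(3, ∅)}), loop↦thunk(3, ∅)}), loop↦thunk(3, ∅)}; St=∅⟩
t=22: ⟨T=x; E={x↦thunk(x, {x↦thunk(x, {x↦thunk(x, {x↦thunk(x, {x↦thunk((λx. (x x)), {loop↦thunk(3, ∅)}), loop↦thunk(3, ∅)}), loop↦thunk(3, ∅)}), loop↦thunk(3, ∅)}), loop↦thunk(3, ∅)}), loop↦thunk(3, ∅)}; St=[thunk]⟩
→ 22 transitions taken and the configuration is still not final: no result within 22 steps

Answer: DIVERGES (no final state within 22 steps)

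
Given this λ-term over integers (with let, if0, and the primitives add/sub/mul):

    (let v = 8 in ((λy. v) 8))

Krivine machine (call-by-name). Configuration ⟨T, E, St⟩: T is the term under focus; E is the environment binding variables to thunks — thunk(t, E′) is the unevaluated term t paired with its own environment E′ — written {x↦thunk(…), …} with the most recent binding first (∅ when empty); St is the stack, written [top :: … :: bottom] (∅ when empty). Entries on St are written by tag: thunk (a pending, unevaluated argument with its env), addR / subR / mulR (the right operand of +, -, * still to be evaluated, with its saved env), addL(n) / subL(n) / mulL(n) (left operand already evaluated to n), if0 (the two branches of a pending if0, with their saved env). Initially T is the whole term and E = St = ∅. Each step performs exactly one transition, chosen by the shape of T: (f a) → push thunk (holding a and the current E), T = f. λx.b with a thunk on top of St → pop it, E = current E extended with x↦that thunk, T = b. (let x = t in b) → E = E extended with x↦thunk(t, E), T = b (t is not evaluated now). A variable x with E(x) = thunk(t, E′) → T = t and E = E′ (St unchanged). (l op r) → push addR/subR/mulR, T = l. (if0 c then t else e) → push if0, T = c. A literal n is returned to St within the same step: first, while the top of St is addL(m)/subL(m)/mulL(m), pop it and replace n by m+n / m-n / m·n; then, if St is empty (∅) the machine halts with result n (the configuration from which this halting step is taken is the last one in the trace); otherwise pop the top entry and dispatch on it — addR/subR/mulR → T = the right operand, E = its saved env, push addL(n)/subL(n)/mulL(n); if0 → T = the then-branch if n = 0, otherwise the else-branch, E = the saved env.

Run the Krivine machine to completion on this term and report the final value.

t=0: <T=(let v = 8 in ((λy. v) 8)), E=∅, St=∅>
t=1: <T=((λy. v) 8), E={v↦thunk(8, ∅)}, St=∅>
t=2: <T=(λy. v), E={v↦thunk(8, ∅)}, St=[thunk]>
t=3: <T=v, E={y↦thunk(8, {v↦thunk(8, ∅)}), v↦thunk(8, ∅)}, St=∅>
t=4: <T=8, E=∅, St=∅>
→ final value 8

Answer: 8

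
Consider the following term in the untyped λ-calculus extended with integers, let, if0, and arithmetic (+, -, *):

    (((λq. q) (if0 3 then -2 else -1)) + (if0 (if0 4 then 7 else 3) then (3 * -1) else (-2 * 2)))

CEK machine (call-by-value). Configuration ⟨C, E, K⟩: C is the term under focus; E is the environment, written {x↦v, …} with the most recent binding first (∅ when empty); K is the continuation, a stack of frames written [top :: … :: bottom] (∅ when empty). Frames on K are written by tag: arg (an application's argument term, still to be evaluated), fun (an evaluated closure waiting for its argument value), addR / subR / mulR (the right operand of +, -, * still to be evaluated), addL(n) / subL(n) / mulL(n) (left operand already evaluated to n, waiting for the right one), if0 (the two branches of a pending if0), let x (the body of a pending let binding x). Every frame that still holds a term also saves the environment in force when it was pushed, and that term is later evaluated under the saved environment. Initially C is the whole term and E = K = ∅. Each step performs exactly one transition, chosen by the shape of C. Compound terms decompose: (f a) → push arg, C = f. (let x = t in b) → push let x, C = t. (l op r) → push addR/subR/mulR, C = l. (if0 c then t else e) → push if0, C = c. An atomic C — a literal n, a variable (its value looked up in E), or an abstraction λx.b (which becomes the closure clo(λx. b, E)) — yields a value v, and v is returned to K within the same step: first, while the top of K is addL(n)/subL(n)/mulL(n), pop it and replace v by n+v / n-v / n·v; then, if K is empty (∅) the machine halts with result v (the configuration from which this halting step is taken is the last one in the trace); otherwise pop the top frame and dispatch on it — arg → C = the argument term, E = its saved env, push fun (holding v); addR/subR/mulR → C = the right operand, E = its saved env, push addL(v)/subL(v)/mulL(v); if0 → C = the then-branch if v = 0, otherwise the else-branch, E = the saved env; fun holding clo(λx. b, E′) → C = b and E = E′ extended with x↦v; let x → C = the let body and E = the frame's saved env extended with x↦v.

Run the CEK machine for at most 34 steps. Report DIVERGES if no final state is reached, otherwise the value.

Answer: -5

Machine steps:
[0] [C=(((λq. q) (if0 3 then -2 else -1)) + (if0 (if0 4 then 7 else 3) then (3 * -1) else (-2 * 2))) | E=∅ | K=∅]
[1] [C=((λq. q) (if0 3 then -2 else -1)) | E=∅ | K=[addR]]
[2] [C=(λq. q) | E=∅ | K=[arg :: addR]]
[3] [C=(if0 3 then -2 else -1) | E=∅ | K=[fun :: addR]]
[4] [C=3 | E=∅ | K=[if0 :: fun :: addR]]
[5] [C=-1 | E=∅ | K=[fun :: addR]]
[6] [C=q | E={q↦-1} | K=[addR]]
[7] [C=(if0 (if0 4 then 7 else 3) then (3 * -1) else (-2 * 2)) | E=∅ | K=[addL(-1)]]
[8] [C=(if0 4 then 7 else 3) | E=∅ | K=[if0 :: addL(-1)]]
[9] [C=4 | E=∅ | K=[if0 :: if0 :: addL(-1)]]
[10] [C=3 | E=∅ | K=[if0 :: addL(-1)]]
[11] [C=(-2 * 2) | E=∅ | K=[addL(-1)]]
[12] [C=-2 | E=∅ | K=[mulR :: addL(-1)]]
[13] [C=2 | E=∅ | K=[mulL(-2) :: addL(-1)]]
→ final value -5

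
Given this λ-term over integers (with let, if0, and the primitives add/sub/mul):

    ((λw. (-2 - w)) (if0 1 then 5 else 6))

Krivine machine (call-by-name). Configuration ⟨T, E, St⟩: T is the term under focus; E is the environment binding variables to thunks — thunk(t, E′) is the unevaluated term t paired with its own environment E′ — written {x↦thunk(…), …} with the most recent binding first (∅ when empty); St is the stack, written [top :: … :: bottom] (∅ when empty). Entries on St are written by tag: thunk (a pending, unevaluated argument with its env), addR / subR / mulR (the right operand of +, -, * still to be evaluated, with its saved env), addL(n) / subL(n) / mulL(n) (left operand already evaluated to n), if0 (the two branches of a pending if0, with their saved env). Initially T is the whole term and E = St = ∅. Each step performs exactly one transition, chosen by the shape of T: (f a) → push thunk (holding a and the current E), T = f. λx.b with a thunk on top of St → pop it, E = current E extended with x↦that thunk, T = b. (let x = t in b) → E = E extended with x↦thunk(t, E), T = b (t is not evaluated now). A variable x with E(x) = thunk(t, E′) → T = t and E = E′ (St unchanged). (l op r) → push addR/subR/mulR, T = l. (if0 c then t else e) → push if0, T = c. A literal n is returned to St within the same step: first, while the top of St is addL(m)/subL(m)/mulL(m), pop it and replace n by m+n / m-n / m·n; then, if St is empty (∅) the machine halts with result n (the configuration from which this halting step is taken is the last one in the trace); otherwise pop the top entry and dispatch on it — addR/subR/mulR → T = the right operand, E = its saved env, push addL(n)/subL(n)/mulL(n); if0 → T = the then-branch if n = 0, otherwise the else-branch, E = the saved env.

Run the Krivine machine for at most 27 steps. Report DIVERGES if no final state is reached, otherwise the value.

Answer: -8

Derivation:
step 0: <T=((λw. (-2 - w)) (if0 1 then 5 else 6)), E=∅, St=∅>
step 1: <T=(λw. (-2 - w)), E=∅, St=[thunk]>
step 2: <T=(-2 - w), E={w↦thunk((if0 1 then 5 else 6), ∅)}, St=∅>
step 3: <T=-2, E={w↦thunk((if0 1 then 5 else 6), ∅)}, St=[subR]>
step 4: <T=w, E={w↦thunk((if0 1 then 5 else 6), ∅)}, St=[subL(-2)]>
step 5: <T=(if0 1 then 5 else 6), E=∅, St=[subL(-2)]>
step 6: <T=1, E=∅, St=[if0 :: subL(-2)]>
step 7: <T=6, E=∅, St=[subL(-2)]>
→ final value -8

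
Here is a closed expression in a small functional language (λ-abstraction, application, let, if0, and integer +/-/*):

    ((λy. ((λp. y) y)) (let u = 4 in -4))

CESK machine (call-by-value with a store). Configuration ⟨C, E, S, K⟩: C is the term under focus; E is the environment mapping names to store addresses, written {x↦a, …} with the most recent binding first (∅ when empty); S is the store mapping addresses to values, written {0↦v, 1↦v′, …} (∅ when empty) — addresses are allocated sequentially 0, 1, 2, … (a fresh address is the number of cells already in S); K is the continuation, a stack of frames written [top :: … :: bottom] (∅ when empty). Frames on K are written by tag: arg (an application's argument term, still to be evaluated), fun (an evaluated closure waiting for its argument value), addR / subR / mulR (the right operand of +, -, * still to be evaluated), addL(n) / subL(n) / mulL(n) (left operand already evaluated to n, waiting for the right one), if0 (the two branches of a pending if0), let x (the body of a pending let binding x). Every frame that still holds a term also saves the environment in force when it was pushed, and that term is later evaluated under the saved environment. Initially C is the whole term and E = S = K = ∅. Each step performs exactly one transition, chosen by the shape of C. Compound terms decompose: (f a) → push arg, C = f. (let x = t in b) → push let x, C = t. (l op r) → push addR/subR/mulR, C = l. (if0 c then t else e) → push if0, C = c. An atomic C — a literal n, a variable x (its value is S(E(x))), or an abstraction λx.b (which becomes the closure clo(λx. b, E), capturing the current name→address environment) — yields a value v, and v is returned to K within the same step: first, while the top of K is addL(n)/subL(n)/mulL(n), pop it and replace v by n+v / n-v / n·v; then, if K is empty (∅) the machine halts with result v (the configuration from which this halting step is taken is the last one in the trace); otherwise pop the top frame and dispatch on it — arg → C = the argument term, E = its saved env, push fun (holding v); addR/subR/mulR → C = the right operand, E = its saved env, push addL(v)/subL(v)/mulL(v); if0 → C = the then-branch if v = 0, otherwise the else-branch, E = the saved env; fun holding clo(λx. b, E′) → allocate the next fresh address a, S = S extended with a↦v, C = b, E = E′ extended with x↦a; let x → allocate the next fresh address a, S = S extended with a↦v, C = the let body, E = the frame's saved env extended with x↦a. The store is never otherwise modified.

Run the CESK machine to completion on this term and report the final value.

step 0: [C=((λy. ((λp. y) y)) (let u = 4 in -4)) | E=∅ | S=∅ | K=∅]
step 1: [C=(λy. ((λp. y) y)) | E=∅ | S=∅ | K=[arg]]
step 2: [C=(let u = 4 in -4) | E=∅ | S=∅ | K=[fun]]
step 3: [C=4 | E=∅ | S=∅ | K=[let u :: fun]]
step 4: [C=-4 | E={u↦0} | S={0↦4} | K=[fun]]
step 5: [C=((λp. y) y) | E={y↦1} | S={0↦4, 1↦-4} | K=∅]
step 6: [C=(λp. y) | E={y↦1} | S={0↦4, 1↦-4} | K=[arg]]
step 7: [C=y | E={y↦1} | S={0↦4, 1↦-4} | K=[fun]]
step 8: [C=y | E={p↦2, y↦1} | S={0↦4, 1↦-4, 2↦-4} | K=∅]
→ final value -4

Answer: -4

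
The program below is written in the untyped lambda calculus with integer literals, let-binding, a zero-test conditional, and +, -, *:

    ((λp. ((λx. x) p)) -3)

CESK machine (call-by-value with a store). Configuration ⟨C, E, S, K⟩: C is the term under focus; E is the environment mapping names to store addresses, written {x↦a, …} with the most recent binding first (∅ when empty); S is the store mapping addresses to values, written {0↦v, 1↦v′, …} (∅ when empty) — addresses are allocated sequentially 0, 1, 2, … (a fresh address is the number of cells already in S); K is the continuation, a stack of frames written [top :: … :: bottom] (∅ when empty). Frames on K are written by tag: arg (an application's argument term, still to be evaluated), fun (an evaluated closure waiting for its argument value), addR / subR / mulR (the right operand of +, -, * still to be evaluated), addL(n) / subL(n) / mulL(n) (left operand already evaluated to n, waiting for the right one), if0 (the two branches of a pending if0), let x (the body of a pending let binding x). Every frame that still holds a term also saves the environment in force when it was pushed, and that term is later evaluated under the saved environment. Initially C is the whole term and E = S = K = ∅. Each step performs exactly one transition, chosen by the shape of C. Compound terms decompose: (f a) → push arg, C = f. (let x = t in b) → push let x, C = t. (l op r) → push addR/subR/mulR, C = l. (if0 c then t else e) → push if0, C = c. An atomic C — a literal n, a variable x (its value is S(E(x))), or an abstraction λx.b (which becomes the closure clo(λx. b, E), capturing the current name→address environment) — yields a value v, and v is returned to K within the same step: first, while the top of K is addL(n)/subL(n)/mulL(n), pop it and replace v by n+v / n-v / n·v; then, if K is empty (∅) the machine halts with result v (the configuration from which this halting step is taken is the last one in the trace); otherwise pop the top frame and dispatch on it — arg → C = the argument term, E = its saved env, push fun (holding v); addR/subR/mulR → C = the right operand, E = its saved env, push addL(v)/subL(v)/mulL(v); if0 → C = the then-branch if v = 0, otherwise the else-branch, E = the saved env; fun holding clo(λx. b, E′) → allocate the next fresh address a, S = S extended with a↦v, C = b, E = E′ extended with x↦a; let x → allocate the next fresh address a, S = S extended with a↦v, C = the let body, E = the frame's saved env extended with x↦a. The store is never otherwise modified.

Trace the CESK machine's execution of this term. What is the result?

[0] ⟨C=((λp. ((λx. x) p)) -3); E=∅; S=∅; K=∅⟩
[1] ⟨C=(λp. ((λx. x) p)); E=∅; S=∅; K=[arg]⟩
[2] ⟨C=-3; E=∅; S=∅; K=[fun]⟩
[3] ⟨C=((λx. x) p); E={p↦0}; S={0↦-3}; K=∅⟩
[4] ⟨C=(λx. x); E={p↦0}; S={0↦-3}; K=[arg]⟩
[5] ⟨C=p; E={p↦0}; S={0↦-3}; K=[fun]⟩
[6] ⟨C=x; E={x↦1, p↦0}; S={0↦-3, 1↦-3}; K=∅⟩
→ final value -3

Answer: -3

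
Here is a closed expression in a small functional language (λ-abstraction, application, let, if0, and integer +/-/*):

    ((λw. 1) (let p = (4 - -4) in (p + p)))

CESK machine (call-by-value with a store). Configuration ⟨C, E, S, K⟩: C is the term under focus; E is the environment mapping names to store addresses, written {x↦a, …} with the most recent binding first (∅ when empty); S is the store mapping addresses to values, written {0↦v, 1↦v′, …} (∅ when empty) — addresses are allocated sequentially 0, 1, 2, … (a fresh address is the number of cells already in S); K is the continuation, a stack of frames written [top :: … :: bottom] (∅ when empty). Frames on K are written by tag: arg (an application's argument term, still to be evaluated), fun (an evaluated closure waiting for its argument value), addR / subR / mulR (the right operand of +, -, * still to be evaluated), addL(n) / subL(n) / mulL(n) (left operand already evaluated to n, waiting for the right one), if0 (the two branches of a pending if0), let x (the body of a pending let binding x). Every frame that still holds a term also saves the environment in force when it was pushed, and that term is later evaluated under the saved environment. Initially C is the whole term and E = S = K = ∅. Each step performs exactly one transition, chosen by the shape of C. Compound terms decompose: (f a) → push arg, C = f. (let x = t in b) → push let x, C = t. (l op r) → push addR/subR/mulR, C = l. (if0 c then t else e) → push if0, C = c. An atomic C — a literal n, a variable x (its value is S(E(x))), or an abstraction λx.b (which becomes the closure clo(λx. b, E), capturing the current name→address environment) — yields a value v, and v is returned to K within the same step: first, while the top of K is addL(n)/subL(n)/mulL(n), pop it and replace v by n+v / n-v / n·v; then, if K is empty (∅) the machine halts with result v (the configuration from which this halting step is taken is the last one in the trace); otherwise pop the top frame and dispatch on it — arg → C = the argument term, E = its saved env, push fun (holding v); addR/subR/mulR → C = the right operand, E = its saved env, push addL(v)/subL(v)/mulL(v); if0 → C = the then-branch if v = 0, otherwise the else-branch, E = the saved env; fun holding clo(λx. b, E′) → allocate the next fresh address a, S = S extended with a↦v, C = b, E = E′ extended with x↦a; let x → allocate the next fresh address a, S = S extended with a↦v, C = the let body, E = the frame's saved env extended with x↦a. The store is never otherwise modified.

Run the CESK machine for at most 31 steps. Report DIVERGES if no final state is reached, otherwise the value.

Answer: 1

Derivation:
step 0: [C=((λw. 1) (let p = (4 - -4) in (p + p))) | E=∅ | S=∅ | K=∅]
step 1: [C=(λw. 1) | E=∅ | S=∅ | K=[arg]]
step 2: [C=(let p = (4 - -4) in (p + p)) | E=∅ | S=∅ | K=[fun]]
step 3: [C=(4 - -4) | E=∅ | S=∅ | K=[let p :: fun]]
step 4: [C=4 | E=∅ | S=∅ | K=[subR :: let p :: fun]]
step 5: [C=-4 | E=∅ | S=∅ | K=[subL(4) :: let p :: fun]]
step 6: [C=(p + p) | E={p↦0} | S={0↦8} | K=[fun]]
step 7: [C=p | E={p↦0} | S={0↦8} | K=[addR :: fun]]
step 8: [C=p | E={p↦0} | S={0↦8} | K=[addL(8) :: fun]]
step 9: [C=1 | E={w↦1} | S={0↦8, 1↦16} | K=∅]
→ final value 1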